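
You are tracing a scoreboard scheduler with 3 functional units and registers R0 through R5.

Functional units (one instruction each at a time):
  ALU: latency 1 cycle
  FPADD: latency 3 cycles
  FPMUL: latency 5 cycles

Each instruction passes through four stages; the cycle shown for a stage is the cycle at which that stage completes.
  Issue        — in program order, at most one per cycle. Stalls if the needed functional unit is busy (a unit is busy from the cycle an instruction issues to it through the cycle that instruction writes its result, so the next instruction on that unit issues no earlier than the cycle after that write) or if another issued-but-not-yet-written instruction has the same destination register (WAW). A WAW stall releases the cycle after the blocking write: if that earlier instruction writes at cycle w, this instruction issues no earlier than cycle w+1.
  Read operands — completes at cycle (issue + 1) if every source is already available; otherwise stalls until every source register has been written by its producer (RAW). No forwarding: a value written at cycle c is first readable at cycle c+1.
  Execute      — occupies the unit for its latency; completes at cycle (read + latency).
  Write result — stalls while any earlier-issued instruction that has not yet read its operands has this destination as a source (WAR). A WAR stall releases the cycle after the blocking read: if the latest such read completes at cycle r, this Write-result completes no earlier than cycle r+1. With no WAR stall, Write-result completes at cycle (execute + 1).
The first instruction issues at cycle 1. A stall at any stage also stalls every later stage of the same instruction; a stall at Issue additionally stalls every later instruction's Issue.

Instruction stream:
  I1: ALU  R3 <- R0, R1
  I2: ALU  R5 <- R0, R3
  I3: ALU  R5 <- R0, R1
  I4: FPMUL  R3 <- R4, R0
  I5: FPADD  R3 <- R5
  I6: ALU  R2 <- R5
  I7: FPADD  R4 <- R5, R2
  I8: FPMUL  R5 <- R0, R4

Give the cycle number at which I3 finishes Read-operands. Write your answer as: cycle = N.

I1 -> (1, 2, 3, 4)
I2 -> (5, 6, 7, 8)  // struct: ALU busy until I1 writes@4
I3 -> (9, 10, 11, 12)  // struct: ALU busy until I2 writes@8
I4 -> (10, 11, 16, 17)
I5 -> (18, 19, 22, 23)  // WAW R3: wait I4 write@17
I6 -> (19, 20, 21, 22)
I7 -> (24, 25, 28, 29)  // struct: FPADD busy until I5 writes@23
I8 -> (25, 30, 35, 36)  // RAW R4: wait I7 write@29

cycle = 10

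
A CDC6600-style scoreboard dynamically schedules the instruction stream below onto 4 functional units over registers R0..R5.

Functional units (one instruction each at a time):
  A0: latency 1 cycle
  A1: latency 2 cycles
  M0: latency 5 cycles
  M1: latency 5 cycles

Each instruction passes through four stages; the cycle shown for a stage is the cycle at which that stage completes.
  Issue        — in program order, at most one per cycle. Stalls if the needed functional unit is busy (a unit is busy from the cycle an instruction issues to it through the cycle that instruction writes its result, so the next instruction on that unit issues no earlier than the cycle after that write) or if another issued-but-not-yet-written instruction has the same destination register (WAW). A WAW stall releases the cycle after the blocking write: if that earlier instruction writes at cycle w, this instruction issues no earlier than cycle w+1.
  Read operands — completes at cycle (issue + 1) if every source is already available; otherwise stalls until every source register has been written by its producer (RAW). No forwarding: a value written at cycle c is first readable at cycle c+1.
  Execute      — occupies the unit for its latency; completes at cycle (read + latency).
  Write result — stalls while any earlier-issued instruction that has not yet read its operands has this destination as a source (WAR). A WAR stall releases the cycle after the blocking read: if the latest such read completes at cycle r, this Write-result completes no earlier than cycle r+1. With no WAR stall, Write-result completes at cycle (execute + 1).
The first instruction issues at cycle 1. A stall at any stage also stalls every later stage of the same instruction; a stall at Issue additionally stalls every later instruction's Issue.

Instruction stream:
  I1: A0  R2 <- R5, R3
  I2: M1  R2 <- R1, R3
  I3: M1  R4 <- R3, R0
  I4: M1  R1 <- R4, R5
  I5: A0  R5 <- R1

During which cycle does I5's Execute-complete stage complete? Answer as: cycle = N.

cycle 1: I1 dispatched to A0
cycle 2: I1 operands ready
cycle 3: I1 complete
cycle 4: R2←I1
cycle 5: I2 dispatched to M1
cycle 6: I2 operands ready
cycle 11: I2 complete
cycle 12: R2←I2
cycle 13: I3 dispatched to M1
cycle 14: I3 operands ready
cycle 19: I3 complete
cycle 20: R4←I3
cycle 21: I4 dispatched to M1
cycle 22: I4 operands ready · I5 dispatched to A0
cycle 27: I4 complete
cycle 28: R1←I4
cycle 29: I5 operands ready
cycle 30: I5 complete
cycle 31: R5←I5

cycle = 30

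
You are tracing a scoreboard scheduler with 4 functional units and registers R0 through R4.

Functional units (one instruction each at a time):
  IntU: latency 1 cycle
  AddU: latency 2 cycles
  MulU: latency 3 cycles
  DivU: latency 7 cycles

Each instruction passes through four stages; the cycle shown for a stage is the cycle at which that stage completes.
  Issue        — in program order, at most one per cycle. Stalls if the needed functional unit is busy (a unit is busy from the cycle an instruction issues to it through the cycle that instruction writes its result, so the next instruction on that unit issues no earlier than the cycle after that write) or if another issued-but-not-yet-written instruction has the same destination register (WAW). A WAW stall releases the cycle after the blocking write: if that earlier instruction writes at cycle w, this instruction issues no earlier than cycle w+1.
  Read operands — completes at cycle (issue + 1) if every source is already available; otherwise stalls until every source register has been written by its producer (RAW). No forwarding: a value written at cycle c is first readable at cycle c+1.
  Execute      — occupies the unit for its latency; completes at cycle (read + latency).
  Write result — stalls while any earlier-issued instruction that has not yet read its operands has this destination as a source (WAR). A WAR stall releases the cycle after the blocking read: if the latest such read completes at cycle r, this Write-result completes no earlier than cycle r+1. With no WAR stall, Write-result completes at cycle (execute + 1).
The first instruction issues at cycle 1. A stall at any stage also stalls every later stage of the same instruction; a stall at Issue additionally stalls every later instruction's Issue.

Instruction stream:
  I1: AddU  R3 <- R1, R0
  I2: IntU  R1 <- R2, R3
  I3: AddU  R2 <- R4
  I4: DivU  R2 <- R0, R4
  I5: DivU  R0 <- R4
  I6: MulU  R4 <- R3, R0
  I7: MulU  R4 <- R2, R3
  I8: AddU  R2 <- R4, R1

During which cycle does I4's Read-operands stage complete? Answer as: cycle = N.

1) issue 1, read 2, done 4, write 5
2) issue 2, read 6, done 7, write 8  <RAW R3: wait I1 write@5>
3) issue 6, read 7, done 9, write 10  <struct: AddU busy until I1 writes@5>
4) issue 11, read 12, done 19, write 20  <WAW R2: wait I3 write@10>
5) issue 21, read 22, done 29, write 30  <struct: DivU busy until I4 writes@20>
6) issue 22, read 31, done 34, write 35  <RAW R0: wait I5 write@30>
7) issue 36, read 37, done 40, write 41  <struct: MulU busy until I6 writes@35>
8) issue 37, read 42, done 44, write 45  <RAW R4: wait I7 write@41>

cycle = 12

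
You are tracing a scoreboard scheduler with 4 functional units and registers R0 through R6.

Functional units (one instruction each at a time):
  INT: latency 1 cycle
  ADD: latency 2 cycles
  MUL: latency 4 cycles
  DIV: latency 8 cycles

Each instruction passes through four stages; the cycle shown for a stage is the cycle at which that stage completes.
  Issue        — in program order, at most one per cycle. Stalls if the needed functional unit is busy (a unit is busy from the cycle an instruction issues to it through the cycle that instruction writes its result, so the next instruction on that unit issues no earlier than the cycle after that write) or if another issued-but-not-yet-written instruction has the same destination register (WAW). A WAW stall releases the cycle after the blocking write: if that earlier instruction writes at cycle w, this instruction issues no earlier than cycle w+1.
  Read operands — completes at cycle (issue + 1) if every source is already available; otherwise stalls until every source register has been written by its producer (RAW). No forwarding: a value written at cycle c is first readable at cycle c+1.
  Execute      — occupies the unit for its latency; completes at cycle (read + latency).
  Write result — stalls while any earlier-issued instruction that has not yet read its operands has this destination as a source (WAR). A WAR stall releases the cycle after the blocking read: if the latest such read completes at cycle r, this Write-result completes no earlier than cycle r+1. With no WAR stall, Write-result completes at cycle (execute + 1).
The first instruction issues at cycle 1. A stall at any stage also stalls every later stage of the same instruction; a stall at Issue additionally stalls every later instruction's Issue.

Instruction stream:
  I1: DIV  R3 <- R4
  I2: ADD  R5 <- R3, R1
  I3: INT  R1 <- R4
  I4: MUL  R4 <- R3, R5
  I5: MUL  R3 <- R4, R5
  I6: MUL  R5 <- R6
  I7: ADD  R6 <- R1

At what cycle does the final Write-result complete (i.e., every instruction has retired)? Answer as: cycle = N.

cycle = 35

cycle 1: I1→DIV
cycle 2: I1 RO; I2→ADD
cycle 3: I3→INT
cycle 4: I3 RO; I4→MUL
cycle 5: I3 EX
cycle 10: I1 EX
cycle 11: I1 WR R3
cycle 12: I2 RO
cycle 13: I3 WR R1
cycle 14: I2 EX
cycle 15: I2 WR R5
cycle 16: I4 RO
cycle 20: I4 EX
cycle 21: I4 WR R4
cycle 22: I5→MUL
cycle 23: I5 RO
cycle 27: I5 EX
cycle 28: I5 WR R3
cycle 29: I6→MUL
cycle 30: I6 RO; I7→ADD
cycle 31: I7 RO
cycle 33: I7 EX
cycle 34: I6 EX; I7 WR R6
cycle 35: I6 WR R5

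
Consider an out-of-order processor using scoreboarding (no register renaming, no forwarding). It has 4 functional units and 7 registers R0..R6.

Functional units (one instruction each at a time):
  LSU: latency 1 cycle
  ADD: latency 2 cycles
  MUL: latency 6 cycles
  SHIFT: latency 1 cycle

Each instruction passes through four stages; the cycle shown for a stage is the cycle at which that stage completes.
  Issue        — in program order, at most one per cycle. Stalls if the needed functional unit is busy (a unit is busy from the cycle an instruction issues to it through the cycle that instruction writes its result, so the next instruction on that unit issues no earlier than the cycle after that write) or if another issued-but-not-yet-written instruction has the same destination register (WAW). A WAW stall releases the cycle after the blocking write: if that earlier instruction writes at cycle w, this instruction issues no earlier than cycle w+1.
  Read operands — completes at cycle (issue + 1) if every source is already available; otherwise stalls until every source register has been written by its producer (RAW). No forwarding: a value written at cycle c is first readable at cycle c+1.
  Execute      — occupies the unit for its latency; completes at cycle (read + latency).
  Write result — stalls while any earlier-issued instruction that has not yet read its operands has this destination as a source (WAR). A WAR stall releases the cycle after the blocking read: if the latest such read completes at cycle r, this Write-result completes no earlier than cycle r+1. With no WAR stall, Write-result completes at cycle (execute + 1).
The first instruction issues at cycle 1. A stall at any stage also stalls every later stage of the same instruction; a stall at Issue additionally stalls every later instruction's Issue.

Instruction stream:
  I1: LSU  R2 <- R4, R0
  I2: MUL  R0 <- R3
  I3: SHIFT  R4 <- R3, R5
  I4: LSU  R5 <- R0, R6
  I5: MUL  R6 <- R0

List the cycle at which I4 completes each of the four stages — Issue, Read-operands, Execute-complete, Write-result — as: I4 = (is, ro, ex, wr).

  I1 | 1 | 2 | 3 | 4
  I2 | 2 | 3 | 9 | 10
  I3 | 3 | 4 | 5 | 6
  I4 | 5 | 11 | 12 | 13   struct: LSU busy until I1 writes@4 · RAW R0: wait I2 write@10
  I5 | 11 | 12 | 18 | 19   struct: MUL busy until I2 writes@10

I4 = (5, 11, 12, 13)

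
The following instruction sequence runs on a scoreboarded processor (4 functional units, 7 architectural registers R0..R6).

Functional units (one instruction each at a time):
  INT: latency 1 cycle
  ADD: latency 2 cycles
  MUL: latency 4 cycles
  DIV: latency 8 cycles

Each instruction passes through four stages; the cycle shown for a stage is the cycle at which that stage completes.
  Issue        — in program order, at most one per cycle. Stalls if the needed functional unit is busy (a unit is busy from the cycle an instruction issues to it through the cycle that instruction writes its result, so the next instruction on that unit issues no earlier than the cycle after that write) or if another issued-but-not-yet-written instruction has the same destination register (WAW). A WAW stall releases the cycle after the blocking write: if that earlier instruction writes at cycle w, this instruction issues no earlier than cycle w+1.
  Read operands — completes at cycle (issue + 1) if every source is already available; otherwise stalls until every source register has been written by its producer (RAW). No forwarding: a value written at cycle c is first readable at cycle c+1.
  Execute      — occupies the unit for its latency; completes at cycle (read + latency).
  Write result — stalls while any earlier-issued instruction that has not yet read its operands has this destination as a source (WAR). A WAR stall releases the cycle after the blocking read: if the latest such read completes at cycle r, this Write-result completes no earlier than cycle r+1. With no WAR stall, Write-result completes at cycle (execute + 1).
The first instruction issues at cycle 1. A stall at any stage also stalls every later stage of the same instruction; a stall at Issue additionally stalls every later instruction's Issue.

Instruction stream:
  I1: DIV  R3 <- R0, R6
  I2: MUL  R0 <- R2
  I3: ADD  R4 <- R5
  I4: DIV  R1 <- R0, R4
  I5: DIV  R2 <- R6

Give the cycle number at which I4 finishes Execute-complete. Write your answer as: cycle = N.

c1: I1 issues→DIV
c2: I1 reads, I2 issues→MUL
c3: I2 reads, I3 issues→ADD
c4: I3 reads
c6: I3 exec-done
c7: I2 exec-done, I3 writes R4
c8: I2 writes R0
c10: I1 exec-done
c11: I1 writes R3
c12: I4 issues→DIV
c13: I4 reads
c21: I4 exec-done
c22: I4 writes R1
c23: I5 issues→DIV
c24: I5 reads
c32: I5 exec-done
c33: I5 writes R2

cycle = 21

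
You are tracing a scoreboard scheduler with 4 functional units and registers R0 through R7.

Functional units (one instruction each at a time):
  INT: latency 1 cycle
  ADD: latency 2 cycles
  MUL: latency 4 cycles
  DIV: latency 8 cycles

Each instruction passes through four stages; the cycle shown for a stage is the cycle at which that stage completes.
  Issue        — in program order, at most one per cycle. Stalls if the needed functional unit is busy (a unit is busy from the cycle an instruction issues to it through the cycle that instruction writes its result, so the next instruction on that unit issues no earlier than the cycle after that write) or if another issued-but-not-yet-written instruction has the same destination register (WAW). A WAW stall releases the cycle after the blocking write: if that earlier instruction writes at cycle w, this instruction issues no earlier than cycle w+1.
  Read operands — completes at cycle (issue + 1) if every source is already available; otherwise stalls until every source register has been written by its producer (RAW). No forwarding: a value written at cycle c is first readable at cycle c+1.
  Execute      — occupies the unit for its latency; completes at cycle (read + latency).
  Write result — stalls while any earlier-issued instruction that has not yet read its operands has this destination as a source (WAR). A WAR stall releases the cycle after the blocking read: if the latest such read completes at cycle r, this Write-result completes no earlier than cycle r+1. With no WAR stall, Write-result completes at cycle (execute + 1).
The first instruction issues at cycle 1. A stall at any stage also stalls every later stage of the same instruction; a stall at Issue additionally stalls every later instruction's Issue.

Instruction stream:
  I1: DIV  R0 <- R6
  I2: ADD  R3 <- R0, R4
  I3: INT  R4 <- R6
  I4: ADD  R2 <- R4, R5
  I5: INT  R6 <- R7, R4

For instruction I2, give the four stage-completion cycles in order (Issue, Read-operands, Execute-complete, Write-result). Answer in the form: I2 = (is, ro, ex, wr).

I2 = (2, 12, 14, 15)

1) issue 1, read 2, done 10, write 11
2) issue 2, read 12, done 14, write 15  <RAW R0: wait I1 write@11>
3) issue 3, read 4, done 5, write 13  <WAR R4: wait I2 read@12>
4) issue 16, read 17, done 19, write 20  <struct: ADD busy until I2 writes@15>
5) issue 17, read 18, done 19, write 20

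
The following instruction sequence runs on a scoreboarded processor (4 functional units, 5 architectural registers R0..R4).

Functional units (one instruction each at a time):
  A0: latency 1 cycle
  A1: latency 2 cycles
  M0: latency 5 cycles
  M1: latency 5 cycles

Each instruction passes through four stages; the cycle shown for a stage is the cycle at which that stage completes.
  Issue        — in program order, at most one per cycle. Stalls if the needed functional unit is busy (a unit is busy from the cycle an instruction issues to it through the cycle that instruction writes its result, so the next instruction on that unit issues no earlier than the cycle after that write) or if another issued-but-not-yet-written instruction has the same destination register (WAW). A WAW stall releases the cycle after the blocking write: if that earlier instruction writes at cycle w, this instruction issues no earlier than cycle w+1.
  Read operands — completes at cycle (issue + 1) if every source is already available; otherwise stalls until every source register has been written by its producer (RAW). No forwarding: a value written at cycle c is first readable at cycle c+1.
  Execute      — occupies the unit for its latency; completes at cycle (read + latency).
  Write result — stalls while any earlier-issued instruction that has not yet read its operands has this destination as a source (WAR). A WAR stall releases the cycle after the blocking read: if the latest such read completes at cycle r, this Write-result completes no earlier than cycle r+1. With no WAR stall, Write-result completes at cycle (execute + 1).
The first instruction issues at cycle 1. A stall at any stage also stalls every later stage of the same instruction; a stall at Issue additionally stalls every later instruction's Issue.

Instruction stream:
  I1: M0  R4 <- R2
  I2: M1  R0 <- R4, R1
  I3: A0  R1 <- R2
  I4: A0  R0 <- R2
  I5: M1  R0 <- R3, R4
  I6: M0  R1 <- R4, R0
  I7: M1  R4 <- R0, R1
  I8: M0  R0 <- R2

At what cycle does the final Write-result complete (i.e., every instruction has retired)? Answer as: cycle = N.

cycle = 42

[1] I1 dispatched to M0
[2] I1 operands ready; I2 dispatched to M1
[3] I3 dispatched to A0
[4] I3 operands ready
[5] I3 complete
[7] I1 complete
[8] R4←I1
[9] I2 operands ready
[10] R1←I3
[14] I2 complete
[15] R0←I2
[16] I4 dispatched to A0
[17] I4 operands ready
[18] I4 complete
[19] R0←I4
[20] I5 dispatched to M1
[21] I5 operands ready; I6 dispatched to M0
[26] I5 complete
[27] R0←I5
[28] I6 operands ready; I7 dispatched to M1
[33] I6 complete
[34] R1←I6
[35] I7 operands ready; I8 dispatched to M0
[36] I8 operands ready
[40] I7 complete
[41] R4←I7; I8 complete
[42] R0←I8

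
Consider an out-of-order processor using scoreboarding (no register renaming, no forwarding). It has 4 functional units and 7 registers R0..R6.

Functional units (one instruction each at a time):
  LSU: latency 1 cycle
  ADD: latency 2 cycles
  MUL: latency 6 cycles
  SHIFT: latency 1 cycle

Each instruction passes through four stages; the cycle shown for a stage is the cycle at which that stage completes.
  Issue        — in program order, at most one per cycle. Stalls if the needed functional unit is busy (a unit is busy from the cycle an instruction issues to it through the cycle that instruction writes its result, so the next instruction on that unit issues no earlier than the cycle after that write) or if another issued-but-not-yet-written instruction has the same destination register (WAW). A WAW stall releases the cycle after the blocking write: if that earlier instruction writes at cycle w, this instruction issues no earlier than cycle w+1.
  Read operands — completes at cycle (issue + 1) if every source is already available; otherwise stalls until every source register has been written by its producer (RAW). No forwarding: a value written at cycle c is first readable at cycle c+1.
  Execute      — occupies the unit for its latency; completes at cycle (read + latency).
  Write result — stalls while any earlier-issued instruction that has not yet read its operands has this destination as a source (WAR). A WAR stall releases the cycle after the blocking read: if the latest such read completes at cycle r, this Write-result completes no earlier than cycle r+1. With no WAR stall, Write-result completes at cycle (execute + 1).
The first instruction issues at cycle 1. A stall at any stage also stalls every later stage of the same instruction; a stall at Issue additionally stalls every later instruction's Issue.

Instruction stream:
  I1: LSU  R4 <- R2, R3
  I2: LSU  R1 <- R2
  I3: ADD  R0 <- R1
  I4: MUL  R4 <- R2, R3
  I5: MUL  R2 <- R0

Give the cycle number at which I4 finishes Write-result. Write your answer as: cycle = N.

I1 -> (1, 2, 3, 4)
I2 -> (5, 6, 7, 8)  // struct: LSU busy until I1 writes@4
I3 -> (6, 9, 11, 12)  // RAW R1: wait I2 write@8
I4 -> (7, 8, 14, 15)
I5 -> (16, 17, 23, 24)  // struct: MUL busy until I4 writes@15

cycle = 15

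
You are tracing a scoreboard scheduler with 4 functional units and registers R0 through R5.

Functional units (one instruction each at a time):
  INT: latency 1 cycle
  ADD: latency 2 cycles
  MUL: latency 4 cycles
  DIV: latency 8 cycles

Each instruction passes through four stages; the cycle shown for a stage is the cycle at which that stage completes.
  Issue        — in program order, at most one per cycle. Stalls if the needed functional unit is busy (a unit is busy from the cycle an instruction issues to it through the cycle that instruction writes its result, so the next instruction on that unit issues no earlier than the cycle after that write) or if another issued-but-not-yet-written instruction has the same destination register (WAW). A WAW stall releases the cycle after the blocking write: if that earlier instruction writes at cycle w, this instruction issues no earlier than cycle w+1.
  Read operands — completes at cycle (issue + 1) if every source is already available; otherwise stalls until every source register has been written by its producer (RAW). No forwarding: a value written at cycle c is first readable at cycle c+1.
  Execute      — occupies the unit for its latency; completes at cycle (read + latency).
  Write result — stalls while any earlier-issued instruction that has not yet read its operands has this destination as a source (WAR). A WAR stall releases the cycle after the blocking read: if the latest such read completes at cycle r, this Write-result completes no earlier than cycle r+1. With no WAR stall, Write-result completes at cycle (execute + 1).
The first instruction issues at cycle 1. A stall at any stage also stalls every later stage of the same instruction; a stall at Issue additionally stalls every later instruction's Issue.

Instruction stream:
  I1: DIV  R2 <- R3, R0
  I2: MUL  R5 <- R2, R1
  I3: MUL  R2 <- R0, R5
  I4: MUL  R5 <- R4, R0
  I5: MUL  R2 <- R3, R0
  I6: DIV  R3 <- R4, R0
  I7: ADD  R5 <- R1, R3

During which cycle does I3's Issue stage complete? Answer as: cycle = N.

cycle = 18

[I1] 1/2/10/11
[I2] 2/12/16/17  (RAW R2: wait I1 write@11)
[I3] 18/19/23/24  (struct: MUL busy until I2 writes@17)
[I4] 25/26/30/31  (struct: MUL busy until I3 writes@24)
[I5] 32/33/37/38  (struct: MUL busy until I4 writes@31)
[I6] 33/34/42/43
[I7] 34/44/46/47  (RAW R3: wait I6 write@43)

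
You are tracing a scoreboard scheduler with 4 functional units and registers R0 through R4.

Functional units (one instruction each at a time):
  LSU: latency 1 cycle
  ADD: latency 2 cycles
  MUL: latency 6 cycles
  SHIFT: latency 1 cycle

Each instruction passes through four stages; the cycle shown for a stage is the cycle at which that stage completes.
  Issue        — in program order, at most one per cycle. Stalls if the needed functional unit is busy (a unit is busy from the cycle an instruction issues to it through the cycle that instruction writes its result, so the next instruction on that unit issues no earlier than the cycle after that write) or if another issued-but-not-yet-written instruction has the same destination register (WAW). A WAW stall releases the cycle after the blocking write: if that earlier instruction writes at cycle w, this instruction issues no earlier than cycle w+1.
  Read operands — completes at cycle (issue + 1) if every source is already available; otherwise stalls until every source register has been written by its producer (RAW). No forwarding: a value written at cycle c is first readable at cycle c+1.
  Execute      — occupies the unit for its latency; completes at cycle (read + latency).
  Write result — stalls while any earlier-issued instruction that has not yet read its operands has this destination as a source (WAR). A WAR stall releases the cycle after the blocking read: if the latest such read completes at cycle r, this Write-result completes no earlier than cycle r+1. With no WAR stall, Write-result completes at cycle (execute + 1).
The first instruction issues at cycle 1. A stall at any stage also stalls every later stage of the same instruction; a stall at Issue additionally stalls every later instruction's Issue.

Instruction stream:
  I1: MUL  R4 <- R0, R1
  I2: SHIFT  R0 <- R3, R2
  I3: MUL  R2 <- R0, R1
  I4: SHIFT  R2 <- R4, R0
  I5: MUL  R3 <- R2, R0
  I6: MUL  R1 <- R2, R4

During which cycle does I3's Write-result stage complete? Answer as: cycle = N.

I1  is:1  ro:2  ex:8  wr:9
I2  is:2  ro:3  ex:4  wr:5
I3  is:10  ro:11  ex:17  wr:18  — struct: MUL busy until I1 writes@9
I4  is:19  ro:20  ex:21  wr:22  — WAW R2: wait I3 write@18
I5  is:20  ro:23  ex:29  wr:30  — RAW R2: wait I4 write@22
I6  is:31  ro:32  ex:38  wr:39  — struct: MUL busy until I5 writes@30

cycle = 18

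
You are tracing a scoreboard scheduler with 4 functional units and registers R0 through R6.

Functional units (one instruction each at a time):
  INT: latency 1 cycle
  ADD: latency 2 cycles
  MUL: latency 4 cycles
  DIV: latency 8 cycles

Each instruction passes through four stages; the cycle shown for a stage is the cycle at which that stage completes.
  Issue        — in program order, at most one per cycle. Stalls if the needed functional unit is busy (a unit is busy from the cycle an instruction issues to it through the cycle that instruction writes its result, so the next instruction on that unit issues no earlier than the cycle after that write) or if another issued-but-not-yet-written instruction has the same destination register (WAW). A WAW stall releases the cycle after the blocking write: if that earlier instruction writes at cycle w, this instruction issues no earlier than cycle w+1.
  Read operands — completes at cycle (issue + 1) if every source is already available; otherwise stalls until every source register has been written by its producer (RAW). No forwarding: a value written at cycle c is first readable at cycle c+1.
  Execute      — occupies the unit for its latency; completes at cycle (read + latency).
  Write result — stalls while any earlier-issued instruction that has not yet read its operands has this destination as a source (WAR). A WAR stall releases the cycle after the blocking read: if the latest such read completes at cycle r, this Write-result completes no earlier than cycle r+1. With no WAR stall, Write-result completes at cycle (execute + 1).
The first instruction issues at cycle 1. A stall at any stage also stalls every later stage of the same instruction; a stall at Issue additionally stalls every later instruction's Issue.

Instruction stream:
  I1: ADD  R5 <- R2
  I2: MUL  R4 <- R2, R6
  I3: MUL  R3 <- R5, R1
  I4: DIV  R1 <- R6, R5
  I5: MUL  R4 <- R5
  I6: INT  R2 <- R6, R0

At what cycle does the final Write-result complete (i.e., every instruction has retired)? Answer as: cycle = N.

cycle 1: I1 issues→ADD
cycle 2: I1 reads; I2 issues→MUL
cycle 3: I2 reads
cycle 4: I1 exec-done
cycle 5: I1 writes R5
cycle 7: I2 exec-done
cycle 8: I2 writes R4
cycle 9: I3 issues→MUL
cycle 10: I3 reads; I4 issues→DIV
cycle 11: I4 reads
cycle 14: I3 exec-done
cycle 15: I3 writes R3
cycle 16: I5 issues→MUL
cycle 17: I5 reads; I6 issues→INT
cycle 18: I6 reads
cycle 19: I4 exec-done; I6 exec-done
cycle 20: I4 writes R1; I6 writes R2
cycle 21: I5 exec-done
cycle 22: I5 writes R4

cycle = 22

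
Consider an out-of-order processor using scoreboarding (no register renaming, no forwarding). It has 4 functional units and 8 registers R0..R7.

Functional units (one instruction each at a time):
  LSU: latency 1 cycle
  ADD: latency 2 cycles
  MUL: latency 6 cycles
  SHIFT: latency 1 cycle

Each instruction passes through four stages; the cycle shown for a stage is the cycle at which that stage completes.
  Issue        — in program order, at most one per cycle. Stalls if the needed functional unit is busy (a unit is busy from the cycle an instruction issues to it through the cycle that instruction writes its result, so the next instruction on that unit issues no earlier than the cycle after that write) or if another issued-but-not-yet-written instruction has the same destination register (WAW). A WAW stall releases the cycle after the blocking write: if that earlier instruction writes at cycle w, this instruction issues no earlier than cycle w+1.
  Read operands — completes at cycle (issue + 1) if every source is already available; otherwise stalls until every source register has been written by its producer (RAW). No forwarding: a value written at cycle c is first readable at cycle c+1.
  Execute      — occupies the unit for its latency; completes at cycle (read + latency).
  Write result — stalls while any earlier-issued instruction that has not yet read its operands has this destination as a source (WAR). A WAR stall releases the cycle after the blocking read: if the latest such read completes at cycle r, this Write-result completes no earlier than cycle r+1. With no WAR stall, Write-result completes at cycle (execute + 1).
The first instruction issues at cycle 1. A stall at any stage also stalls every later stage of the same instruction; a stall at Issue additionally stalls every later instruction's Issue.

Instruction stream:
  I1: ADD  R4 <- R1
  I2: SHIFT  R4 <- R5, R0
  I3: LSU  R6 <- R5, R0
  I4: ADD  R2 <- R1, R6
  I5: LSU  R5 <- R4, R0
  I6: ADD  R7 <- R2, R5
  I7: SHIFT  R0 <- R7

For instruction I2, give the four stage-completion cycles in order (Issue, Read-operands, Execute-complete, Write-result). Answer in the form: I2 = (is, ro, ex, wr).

[I1] 1/2/4/5
[I2] 6/7/8/9  (WAW R4: wait I1 write@5)
[I3] 7/8/9/10
[I4] 8/11/13/14  (RAW R6: wait I3 write@10)
[I5] 11/12/13/14  (struct: LSU busy until I3 writes@10)
[I6] 15/16/18/19  (struct: ADD busy until I4 writes@14)
[I7] 16/20/21/22  (RAW R7: wait I6 write@19)

I2 = (6, 7, 8, 9)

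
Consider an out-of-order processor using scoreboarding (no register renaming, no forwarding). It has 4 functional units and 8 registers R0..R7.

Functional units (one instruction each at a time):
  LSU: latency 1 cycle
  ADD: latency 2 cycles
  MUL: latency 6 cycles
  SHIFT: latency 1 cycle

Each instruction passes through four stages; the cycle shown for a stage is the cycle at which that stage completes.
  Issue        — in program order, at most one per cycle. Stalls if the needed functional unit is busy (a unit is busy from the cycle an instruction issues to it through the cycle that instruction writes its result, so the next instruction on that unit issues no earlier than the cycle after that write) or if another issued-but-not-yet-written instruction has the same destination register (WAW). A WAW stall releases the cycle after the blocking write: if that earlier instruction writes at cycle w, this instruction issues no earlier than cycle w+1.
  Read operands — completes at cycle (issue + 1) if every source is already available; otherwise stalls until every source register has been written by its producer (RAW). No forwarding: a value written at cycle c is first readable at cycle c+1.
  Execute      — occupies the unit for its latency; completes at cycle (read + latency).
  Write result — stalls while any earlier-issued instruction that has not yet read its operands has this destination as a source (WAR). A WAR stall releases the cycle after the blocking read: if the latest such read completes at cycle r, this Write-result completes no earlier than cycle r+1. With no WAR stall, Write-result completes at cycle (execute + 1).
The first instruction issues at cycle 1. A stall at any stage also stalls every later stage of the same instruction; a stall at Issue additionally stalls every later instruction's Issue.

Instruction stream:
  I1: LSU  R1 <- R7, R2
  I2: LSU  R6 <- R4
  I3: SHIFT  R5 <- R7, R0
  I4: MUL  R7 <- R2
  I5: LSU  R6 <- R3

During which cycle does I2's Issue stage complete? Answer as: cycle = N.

cycle = 5

c1: I1 issues→LSU
c2: I1 reads
c3: I1 exec-done
c4: I1 writes R1
c5: I2 issues→LSU
c6: I2 reads | I3 issues→SHIFT
c7: I2 exec-done | I3 reads | I4 issues→MUL
c8: I2 writes R6 | I3 exec-done | I4 reads
c9: I3 writes R5 | I5 issues→LSU
c10: I5 reads
c11: I5 exec-done
c12: I5 writes R6
c14: I4 exec-done
c15: I4 writes R7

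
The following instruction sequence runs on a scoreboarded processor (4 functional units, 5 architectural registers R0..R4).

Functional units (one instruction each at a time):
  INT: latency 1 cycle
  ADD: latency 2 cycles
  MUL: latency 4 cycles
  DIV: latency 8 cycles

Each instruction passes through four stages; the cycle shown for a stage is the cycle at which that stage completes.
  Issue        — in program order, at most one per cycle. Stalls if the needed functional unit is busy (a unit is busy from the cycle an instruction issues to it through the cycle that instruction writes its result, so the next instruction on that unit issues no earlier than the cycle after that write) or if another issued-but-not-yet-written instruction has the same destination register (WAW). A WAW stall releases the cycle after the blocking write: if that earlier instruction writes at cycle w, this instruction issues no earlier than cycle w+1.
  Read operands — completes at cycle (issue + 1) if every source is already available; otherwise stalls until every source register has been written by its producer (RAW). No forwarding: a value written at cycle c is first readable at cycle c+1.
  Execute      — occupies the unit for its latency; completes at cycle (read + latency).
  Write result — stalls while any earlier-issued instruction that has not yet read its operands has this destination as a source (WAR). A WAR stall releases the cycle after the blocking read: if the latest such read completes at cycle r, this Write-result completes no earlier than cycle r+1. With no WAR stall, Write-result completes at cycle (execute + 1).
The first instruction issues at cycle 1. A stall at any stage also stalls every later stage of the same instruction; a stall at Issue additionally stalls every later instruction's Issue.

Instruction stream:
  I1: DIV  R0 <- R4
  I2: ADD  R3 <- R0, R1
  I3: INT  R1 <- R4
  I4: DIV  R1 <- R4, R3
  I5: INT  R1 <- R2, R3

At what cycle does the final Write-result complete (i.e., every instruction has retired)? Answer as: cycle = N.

[1] I1→DIV
[2] I1 RO | I2→ADD
[3] I3→INT
[4] I3 RO
[5] I3 EX
[10] I1 EX
[11] I1 WR R0
[12] I2 RO
[13] I3 WR R1
[14] I2 EX | I4→DIV
[15] I2 WR R3
[16] I4 RO
[24] I4 EX
[25] I4 WR R1
[26] I5→INT
[27] I5 RO
[28] I5 EX
[29] I5 WR R1

cycle = 29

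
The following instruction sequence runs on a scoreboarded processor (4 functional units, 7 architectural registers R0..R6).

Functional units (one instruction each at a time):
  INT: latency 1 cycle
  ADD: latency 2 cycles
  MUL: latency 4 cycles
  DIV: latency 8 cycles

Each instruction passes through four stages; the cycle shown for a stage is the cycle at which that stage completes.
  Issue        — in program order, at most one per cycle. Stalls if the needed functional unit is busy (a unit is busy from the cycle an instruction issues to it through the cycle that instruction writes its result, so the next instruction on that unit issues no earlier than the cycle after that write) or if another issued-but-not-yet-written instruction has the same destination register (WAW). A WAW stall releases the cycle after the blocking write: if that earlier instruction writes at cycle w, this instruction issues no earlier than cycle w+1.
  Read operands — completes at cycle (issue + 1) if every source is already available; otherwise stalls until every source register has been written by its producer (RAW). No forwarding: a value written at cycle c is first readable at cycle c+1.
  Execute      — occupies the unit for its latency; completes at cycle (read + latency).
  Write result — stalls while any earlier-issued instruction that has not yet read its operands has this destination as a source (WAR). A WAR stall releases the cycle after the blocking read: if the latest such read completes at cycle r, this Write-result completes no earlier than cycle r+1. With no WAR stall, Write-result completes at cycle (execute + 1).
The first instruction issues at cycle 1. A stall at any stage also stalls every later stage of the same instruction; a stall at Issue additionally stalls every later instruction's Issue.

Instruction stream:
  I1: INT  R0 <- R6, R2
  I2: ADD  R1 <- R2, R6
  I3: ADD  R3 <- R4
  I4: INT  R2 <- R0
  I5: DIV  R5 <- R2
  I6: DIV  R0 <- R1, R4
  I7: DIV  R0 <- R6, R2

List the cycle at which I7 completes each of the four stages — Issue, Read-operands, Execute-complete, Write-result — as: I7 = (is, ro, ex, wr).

I7 = (33, 34, 42, 43)

  I1 | 1 | 2 | 3 | 4
  I2 | 2 | 3 | 5 | 6
  I3 | 7 | 8 | 10 | 11   struct: ADD busy until I2 writes@6
  I4 | 8 | 9 | 10 | 11
  I5 | 9 | 12 | 20 | 21   RAW R2: wait I4 write@11
  I6 | 22 | 23 | 31 | 32   struct: DIV busy until I5 writes@21
  I7 | 33 | 34 | 42 | 43   struct: DIV busy until I6 writes@32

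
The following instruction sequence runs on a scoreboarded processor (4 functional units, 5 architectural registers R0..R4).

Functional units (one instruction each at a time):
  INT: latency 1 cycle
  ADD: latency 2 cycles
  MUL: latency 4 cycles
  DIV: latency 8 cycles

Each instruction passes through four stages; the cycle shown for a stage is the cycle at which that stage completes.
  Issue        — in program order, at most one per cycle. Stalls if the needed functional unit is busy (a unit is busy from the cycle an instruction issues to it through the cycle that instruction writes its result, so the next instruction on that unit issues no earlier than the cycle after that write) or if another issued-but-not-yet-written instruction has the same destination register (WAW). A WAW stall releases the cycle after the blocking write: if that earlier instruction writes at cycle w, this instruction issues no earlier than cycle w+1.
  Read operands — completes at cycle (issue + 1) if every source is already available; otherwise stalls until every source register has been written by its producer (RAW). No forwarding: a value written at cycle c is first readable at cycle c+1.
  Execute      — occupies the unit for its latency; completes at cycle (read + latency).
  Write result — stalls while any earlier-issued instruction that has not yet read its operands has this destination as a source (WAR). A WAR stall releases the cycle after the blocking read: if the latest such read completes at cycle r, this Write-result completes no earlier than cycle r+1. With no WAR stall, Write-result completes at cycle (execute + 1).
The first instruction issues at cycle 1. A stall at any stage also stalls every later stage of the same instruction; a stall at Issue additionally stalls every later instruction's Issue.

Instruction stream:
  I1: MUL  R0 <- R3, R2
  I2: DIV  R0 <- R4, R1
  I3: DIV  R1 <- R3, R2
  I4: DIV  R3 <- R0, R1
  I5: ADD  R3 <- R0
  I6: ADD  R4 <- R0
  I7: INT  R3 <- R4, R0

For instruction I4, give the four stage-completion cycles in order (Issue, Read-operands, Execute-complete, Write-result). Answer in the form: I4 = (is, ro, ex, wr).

I4 = (30, 31, 39, 40)

  I1 | 1 | 2 | 6 | 7
  I2 | 8 | 9 | 17 | 18   WAW R0: wait I1 write@7
  I3 | 19 | 20 | 28 | 29   struct: DIV busy until I2 writes@18
  I4 | 30 | 31 | 39 | 40   struct: DIV busy until I3 writes@29
  I5 | 41 | 42 | 44 | 45   WAW R3: wait I4 write@40
  I6 | 46 | 47 | 49 | 50   struct: ADD busy until I5 writes@45
  I7 | 47 | 51 | 52 | 53   RAW R4: wait I6 write@50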